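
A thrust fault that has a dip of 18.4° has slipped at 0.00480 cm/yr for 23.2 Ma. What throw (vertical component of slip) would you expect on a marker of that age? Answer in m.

352 m

dip-slip = rate × time = 0.00480 cm/yr × 23.2 Ma = 1114 m
throw = dip-slip × sin(dip) = 1114 × sin(18.4°) = 352 m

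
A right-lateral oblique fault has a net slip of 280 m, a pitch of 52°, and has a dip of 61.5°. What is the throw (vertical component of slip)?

dip-slip = net slip × sin(rake) = 280 m × sin(52°) = 220.6 m
throw = dip-slip × sin(dip) = 220.6 × sin(61.5°) = 194 m

194 m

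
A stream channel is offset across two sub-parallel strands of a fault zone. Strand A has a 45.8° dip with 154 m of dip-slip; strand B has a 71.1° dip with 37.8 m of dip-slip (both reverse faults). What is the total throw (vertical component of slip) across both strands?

146 m

throw_A = 154 × sin(45.8°) = 110.4 m
throw_B = 37.8 × sin(71.1°) = 35.76 m
total = 110.4 + 35.76 = 146 m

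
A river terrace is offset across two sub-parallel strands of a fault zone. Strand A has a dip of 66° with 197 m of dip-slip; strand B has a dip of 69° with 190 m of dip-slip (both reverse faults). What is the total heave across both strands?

148 m

heave_A = 197 × cos(66°) = 80.13 m
heave_B = 190 × cos(69°) = 68.09 m
total = 80.13 + 68.09 = 148 m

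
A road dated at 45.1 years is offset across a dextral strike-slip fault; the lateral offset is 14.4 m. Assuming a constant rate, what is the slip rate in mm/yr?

319 mm/yr

rate = 14.4 m / 45.1 years = 0.319 m/yr = 319 mm/yr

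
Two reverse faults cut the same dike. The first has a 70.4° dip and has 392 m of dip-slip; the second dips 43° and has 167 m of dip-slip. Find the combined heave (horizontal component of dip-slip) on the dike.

254 m

heave_A = 392 × cos(70.4°) = 131.5 m
heave_B = 167 × cos(43°) = 122.1 m
total = 131.5 + 122.1 = 254 m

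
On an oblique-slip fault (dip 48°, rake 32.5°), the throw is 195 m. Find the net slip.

488 m

dip-slip = throw / sin(dip) = 195 / sin(48°) = 262.4 m
net slip = dip-slip / sin(rake) = 262.4 / sin(32.5°) = 488 m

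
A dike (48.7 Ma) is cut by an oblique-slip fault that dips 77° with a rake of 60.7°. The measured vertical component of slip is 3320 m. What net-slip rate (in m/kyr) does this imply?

dip-slip = throw / sin(dip) = 3320 / sin(77°) = 3407 m
net slip = dip-slip / sin(rake) = 3407 / sin(60.7°) = 3907 m
rate = 3907 m / 48.7 Ma = 0.0000802 m/yr = 0.0802 m/kyr

0.0802 m/kyr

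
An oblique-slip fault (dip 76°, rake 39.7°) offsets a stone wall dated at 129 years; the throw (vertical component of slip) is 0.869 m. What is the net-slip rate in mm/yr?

dip-slip = throw / sin(dip) = 0.869 / sin(76°) = 0.8956 m
net slip = dip-slip / sin(rake) = 0.8956 / sin(39.7°) = 1.402 m
rate = 1.402 m / 129 years = 0.0109 m/yr = 10.9 mm/yr

10.9 mm/yr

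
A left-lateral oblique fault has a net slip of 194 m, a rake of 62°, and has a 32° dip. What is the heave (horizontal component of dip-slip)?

dip-slip = net slip × sin(rake) = 194 m × sin(62°) = 171.3 m
heave = dip-slip × cos(dip) = 171.3 × cos(32°) = 145 m

145 m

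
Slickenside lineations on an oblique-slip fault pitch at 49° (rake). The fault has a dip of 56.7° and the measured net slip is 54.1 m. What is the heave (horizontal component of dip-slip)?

dip-slip = net slip × sin(rake) = 54.1 m × sin(49°) = 40.83 m
heave = dip-slip × cos(dip) = 40.83 × cos(56.7°) = 22.4 m

22.4 m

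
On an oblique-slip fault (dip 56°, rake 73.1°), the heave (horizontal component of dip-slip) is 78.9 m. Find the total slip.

147 m

dip-slip = heave / cos(dip) = 78.9 / cos(56°) = 141.1 m
net slip = dip-slip / sin(rake) = 141.1 / sin(73.1°) = 147 m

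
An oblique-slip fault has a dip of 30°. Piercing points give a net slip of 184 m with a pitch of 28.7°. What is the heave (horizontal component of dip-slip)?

76.5 m

dip-slip = net slip × sin(rake) = 184 m × sin(28.7°) = 88.36 m
heave = dip-slip × cos(dip) = 88.36 × cos(30°) = 76.5 m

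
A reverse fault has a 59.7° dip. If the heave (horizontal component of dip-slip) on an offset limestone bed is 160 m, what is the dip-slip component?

dip-slip = heave / cos(dip) = 160 / cos(59.7°) = 317 m

317 m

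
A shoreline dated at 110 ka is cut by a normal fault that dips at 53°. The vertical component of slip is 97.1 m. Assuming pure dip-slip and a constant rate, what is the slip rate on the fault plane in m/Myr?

1110 m/Myr

dip-slip = throw / sin(dip) = 97.1 m / sin(53°) = 121.6 m
rate = 121.6 m / 110 ka = 0.00111 m/yr = 1110 m/Myr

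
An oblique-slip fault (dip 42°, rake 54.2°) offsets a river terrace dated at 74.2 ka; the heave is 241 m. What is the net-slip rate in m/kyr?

5.39 m/kyr

dip-slip = heave / cos(dip) = 241 / cos(42°) = 324.3 m
net slip = dip-slip / sin(rake) = 324.3 / sin(54.2°) = 399.8 m
rate = 399.8 m / 74.2 ka = 0.00539 m/yr = 5.39 m/kyr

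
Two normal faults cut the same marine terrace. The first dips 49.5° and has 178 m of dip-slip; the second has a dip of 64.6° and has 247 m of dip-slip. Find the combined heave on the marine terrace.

heave_A = 178 × cos(49.5°) = 115.6 m
heave_B = 247 × cos(64.6°) = 105.9 m
total = 115.6 + 105.9 = 222 m

222 m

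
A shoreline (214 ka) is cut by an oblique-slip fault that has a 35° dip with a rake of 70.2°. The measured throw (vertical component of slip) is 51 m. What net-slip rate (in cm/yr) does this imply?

0.0442 cm/yr

dip-slip = throw / sin(dip) = 51 / sin(35°) = 88.92 m
net slip = dip-slip / sin(rake) = 88.92 / sin(70.2°) = 94.50 m
rate = 94.50 m / 214 ka = 0.000442 m/yr = 0.0442 cm/yr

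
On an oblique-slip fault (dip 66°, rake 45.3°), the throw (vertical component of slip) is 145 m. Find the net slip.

dip-slip = throw / sin(dip) = 145 / sin(66°) = 158.7 m
net slip = dip-slip / sin(rake) = 158.7 / sin(45.3°) = 223 m

223 m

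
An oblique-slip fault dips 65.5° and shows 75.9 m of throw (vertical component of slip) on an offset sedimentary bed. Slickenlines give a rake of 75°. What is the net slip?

86.4 m

dip-slip = throw / sin(dip) = 75.9 / sin(65.5°) = 83.41 m
net slip = dip-slip / sin(rake) = 83.41 / sin(75°) = 86.4 m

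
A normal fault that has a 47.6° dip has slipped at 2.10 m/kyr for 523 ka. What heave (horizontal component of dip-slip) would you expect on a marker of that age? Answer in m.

dip-slip = rate × time = 2.10 m/kyr × 523 ka = 1098 m
heave = dip-slip × cos(dip) = 1098 × cos(47.6°) = 741 m

741 m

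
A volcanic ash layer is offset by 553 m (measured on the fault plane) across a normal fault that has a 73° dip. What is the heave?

heave = dip-slip × cos(dip) = 553 m × cos(73°) = 162 m

162 m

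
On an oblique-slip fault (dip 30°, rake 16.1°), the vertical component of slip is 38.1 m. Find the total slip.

dip-slip = throw / sin(dip) = 38.1 / sin(30°) = 76.20 m
net slip = dip-slip / sin(rake) = 76.20 / sin(16.1°) = 275 m

275 m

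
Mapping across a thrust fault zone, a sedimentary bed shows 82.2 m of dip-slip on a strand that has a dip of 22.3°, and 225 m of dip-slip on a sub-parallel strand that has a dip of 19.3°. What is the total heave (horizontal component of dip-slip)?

288 m

heave_A = 82.2 × cos(22.3°) = 76.05 m
heave_B = 225 × cos(19.3°) = 212.4 m
total = 76.05 + 212.4 = 288 m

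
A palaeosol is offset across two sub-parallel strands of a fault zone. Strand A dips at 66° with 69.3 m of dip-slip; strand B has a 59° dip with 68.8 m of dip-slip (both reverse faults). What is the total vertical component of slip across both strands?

throw_A = 69.3 × sin(66°) = 63.31 m
throw_B = 68.8 × sin(59°) = 58.97 m
total = 63.31 + 58.97 = 122 m

122 m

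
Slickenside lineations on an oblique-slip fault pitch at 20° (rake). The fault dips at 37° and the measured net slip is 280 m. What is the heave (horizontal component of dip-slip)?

dip-slip = net slip × sin(rake) = 280 m × sin(20°) = 95.77 m
heave = dip-slip × cos(dip) = 95.77 × cos(37°) = 76.5 m

76.5 m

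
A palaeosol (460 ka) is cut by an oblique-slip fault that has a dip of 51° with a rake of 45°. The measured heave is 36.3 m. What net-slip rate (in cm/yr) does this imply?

dip-slip = heave / cos(dip) = 36.3 / cos(51°) = 57.68 m
net slip = dip-slip / sin(rake) = 57.68 / sin(45°) = 81.57 m
rate = 81.57 m / 460 ka = 0.000177 m/yr = 0.0177 cm/yr

0.0177 cm/yr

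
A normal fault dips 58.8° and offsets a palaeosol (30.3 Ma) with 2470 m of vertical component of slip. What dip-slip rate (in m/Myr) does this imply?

dip-slip = throw / sin(dip) = 2470 m / sin(58.8°) = 2888 m
rate = 2888 m / 30.3 Ma = 0.0000953 m/yr = 95.3 m/Myr

95.3 m/Myr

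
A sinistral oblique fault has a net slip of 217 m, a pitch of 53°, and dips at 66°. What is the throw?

158 m

dip-slip = net slip × sin(rake) = 217 m × sin(53°) = 173.3 m
throw = dip-slip × sin(dip) = 173.3 × sin(66°) = 158 m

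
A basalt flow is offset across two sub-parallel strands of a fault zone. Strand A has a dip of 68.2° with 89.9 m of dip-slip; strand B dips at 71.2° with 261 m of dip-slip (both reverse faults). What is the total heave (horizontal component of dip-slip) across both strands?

117 m

heave_A = 89.9 × cos(68.2°) = 33.39 m
heave_B = 261 × cos(71.2°) = 84.11 m
total = 33.39 + 84.11 = 117 m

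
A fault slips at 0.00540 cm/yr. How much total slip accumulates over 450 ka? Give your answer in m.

slip = rate × time = 0.00540 cm/yr × 450 ka = 24.3 m

24.3 m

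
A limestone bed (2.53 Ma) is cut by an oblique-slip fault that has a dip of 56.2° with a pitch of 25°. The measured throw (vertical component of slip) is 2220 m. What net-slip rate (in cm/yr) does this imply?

dip-slip = throw / sin(dip) = 2220 / sin(56.2°) = 2672 m
net slip = dip-slip / sin(rake) = 2672 / sin(25°) = 6321 m
rate = 6321 m / 2.53 Ma = 0.00250 m/yr = 0.250 cm/yr

0.250 cm/yr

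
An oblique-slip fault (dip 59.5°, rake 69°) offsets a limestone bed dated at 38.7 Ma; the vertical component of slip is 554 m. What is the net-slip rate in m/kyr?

0.0178 m/kyr

dip-slip = throw / sin(dip) = 554 / sin(59.5°) = 643 m
net slip = dip-slip / sin(rake) = 643 / sin(69°) = 688.7 m
rate = 688.7 m / 38.7 Ma = 0.0000178 m/yr = 0.0178 m/kyr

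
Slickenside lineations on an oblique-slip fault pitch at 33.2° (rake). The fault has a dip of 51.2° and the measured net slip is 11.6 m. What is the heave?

3.98 m

dip-slip = net slip × sin(rake) = 11.6 m × sin(33.2°) = 6.352 m
heave = dip-slip × cos(dip) = 6.352 × cos(51.2°) = 3.98 m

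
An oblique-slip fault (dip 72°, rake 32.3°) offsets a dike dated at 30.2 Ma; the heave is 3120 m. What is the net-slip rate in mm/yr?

dip-slip = heave / cos(dip) = 3120 / cos(72°) = 10100 m
net slip = dip-slip / sin(rake) = 10100 / sin(32.3°) = 18890 m
rate = 18890 m / 30.2 Ma = 0.000626 m/yr = 0.626 mm/yr

0.626 mm/yr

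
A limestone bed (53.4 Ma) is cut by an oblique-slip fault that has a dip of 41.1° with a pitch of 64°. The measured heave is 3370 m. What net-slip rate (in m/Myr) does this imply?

93.2 m/Myr

dip-slip = heave / cos(dip) = 3370 / cos(41.1°) = 4472 m
net slip = dip-slip / sin(rake) = 4472 / sin(64°) = 4976 m
rate = 4976 m / 53.4 Ma = 0.0000932 m/yr = 93.2 m/Myr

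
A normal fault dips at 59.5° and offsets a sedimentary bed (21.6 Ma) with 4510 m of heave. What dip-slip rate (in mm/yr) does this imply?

dip-slip = heave / cos(dip) = 4510 m / cos(59.5°) = 8886 m
rate = 8886 m / 21.6 Ma = 0.000411 m/yr = 0.411 mm/yr

0.411 mm/yr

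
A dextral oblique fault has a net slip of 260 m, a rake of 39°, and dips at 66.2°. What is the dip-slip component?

dip-slip = net slip × sin(rake) = 260 m × sin(39°) = 164 m

164 m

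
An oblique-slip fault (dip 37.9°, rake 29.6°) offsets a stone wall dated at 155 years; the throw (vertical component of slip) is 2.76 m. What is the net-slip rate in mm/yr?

dip-slip = throw / sin(dip) = 2.76 / sin(37.9°) = 4.493 m
net slip = dip-slip / sin(rake) = 4.493 / sin(29.6°) = 9.096 m
rate = 9.096 m / 155 years = 0.0587 m/yr = 58.7 mm/yr

58.7 mm/yr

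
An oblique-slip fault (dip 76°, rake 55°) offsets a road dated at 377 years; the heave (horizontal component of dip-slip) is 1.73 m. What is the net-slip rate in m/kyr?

dip-slip = heave / cos(dip) = 1.73 / cos(76°) = 7.151 m
net slip = dip-slip / sin(rake) = 7.151 / sin(55°) = 8.730 m
rate = 8.730 m / 377 years = 0.0232 m/yr = 23.2 m/kyr

23.2 m/kyr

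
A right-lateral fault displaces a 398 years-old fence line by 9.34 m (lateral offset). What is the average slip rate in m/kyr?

rate = 9.34 m / 398 years = 0.0235 m/yr = 23.5 m/kyr

23.5 m/kyr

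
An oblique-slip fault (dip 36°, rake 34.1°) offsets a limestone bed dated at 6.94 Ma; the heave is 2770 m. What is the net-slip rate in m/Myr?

880 m/Myr

dip-slip = heave / cos(dip) = 2770 / cos(36°) = 3424 m
net slip = dip-slip / sin(rake) = 3424 / sin(34.1°) = 6107 m
rate = 6107 m / 6.94 Ma = 0.000880 m/yr = 880 m/Myr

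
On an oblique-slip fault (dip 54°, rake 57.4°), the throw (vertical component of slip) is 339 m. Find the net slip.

497 m

dip-slip = throw / sin(dip) = 339 / sin(54°) = 419 m
net slip = dip-slip / sin(rake) = 419 / sin(57.4°) = 497 m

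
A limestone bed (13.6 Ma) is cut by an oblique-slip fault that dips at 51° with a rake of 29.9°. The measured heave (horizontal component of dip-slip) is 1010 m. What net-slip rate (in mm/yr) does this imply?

dip-slip = heave / cos(dip) = 1010 / cos(51°) = 1605 m
net slip = dip-slip / sin(rake) = 1605 / sin(29.9°) = 3220 m
rate = 3220 m / 13.6 Ma = 0.000237 m/yr = 0.237 mm/yr

0.237 mm/yr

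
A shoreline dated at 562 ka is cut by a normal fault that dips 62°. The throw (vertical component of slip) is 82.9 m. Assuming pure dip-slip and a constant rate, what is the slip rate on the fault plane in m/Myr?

167 m/Myr

dip-slip = throw / sin(dip) = 82.9 m / sin(62°) = 93.89 m
rate = 93.89 m / 562 ka = 0.000167 m/yr = 167 m/Myr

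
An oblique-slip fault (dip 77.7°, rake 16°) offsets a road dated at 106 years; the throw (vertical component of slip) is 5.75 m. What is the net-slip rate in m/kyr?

201 m/kyr

dip-slip = throw / sin(dip) = 5.75 / sin(77.7°) = 5.885 m
net slip = dip-slip / sin(rake) = 5.885 / sin(16°) = 21.35 m
rate = 21.35 m / 106 years = 0.201 m/yr = 201 m/kyr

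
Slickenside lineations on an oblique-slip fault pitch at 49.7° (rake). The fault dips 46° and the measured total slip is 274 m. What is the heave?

145 m

dip-slip = net slip × sin(rake) = 274 m × sin(49.7°) = 209 m
heave = dip-slip × cos(dip) = 209 × cos(46°) = 145 m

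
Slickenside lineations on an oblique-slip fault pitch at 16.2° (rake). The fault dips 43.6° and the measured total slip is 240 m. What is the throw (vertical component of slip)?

46.2 m

dip-slip = net slip × sin(rake) = 240 m × sin(16.2°) = 66.96 m
throw = dip-slip × sin(dip) = 66.96 × sin(43.6°) = 46.2 m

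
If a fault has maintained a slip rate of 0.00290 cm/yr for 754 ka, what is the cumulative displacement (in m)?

slip = rate × time = 0.00290 cm/yr × 754 ka = 21.9 m

21.9 m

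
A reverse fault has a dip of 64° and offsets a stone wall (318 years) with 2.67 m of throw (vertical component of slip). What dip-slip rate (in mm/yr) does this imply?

9.34 mm/yr

dip-slip = throw / sin(dip) = 2.67 m / sin(64°) = 2.971 m
rate = 2.971 m / 318 years = 0.00934 m/yr = 9.34 mm/yr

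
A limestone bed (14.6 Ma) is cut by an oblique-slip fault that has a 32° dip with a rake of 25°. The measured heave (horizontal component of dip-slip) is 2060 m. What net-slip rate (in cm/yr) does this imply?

0.0394 cm/yr

dip-slip = heave / cos(dip) = 2060 / cos(32°) = 2429 m
net slip = dip-slip / sin(rake) = 2429 / sin(25°) = 5748 m
rate = 5748 m / 14.6 Ma = 0.000394 m/yr = 0.0394 cm/yr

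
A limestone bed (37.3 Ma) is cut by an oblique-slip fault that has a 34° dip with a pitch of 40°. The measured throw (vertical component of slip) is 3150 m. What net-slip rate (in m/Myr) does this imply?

235 m/Myr

dip-slip = throw / sin(dip) = 3150 / sin(34°) = 5633 m
net slip = dip-slip / sin(rake) = 5633 / sin(40°) = 8764 m
rate = 8764 m / 37.3 Ma = 0.000235 m/yr = 235 m/Myr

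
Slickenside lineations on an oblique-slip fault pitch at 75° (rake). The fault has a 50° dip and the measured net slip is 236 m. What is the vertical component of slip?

dip-slip = net slip × sin(rake) = 236 m × sin(75°) = 228 m
throw = dip-slip × sin(dip) = 228 × sin(50°) = 175 m

175 m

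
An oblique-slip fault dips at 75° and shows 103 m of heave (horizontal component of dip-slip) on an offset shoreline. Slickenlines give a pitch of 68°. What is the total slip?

dip-slip = heave / cos(dip) = 103 / cos(75°) = 398 m
net slip = dip-slip / sin(rake) = 398 / sin(68°) = 429 m

429 m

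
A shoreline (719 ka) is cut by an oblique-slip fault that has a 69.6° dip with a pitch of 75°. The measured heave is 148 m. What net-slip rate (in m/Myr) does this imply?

611 m/Myr

dip-slip = heave / cos(dip) = 148 / cos(69.6°) = 424.6 m
net slip = dip-slip / sin(rake) = 424.6 / sin(75°) = 439.6 m
rate = 439.6 m / 719 ka = 0.000611 m/yr = 611 m/Myr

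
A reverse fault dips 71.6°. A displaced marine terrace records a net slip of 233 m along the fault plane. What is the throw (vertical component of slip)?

221 m

throw = dip-slip × sin(dip) = 233 m × sin(71.6°) = 221 m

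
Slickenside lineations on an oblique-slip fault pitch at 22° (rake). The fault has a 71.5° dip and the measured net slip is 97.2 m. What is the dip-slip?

dip-slip = net slip × sin(rake) = 97.2 m × sin(22°) = 36.4 m

36.4 m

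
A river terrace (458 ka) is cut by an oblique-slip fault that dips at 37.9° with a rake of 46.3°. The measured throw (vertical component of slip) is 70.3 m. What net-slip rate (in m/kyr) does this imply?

dip-slip = throw / sin(dip) = 70.3 / sin(37.9°) = 114.4 m
net slip = dip-slip / sin(rake) = 114.4 / sin(46.3°) = 158.3 m
rate = 158.3 m / 458 ka = 0.000346 m/yr = 0.346 m/kyr

0.346 m/kyr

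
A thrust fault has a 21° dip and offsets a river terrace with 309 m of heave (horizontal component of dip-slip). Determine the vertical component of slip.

throw = heave × tan(dip) = 309 × tan(21°) = 119 m

119 m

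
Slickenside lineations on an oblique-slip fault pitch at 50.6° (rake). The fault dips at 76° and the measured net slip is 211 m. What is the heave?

dip-slip = net slip × sin(rake) = 211 m × sin(50.6°) = 163 m
heave = dip-slip × cos(dip) = 163 × cos(76°) = 39.4 m

39.4 m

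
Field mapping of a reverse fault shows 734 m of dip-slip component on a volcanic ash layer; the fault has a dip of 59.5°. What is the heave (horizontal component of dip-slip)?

heave = dip-slip × cos(dip) = 734 m × cos(59.5°) = 373 m

373 m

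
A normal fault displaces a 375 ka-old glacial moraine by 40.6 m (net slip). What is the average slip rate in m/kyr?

0.108 m/kyr

rate = 40.6 m / 375 ka = 0.000108 m/yr = 0.108 m/kyr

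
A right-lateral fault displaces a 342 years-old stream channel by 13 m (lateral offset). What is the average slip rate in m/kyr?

rate = 13 m / 342 years = 0.0380 m/yr = 38 m/kyr

38 m/kyr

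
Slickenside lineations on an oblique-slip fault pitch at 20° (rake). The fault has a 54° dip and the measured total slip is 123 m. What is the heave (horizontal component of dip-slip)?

24.7 m

dip-slip = net slip × sin(rake) = 123 m × sin(20°) = 42.07 m
heave = dip-slip × cos(dip) = 42.07 × cos(54°) = 24.7 m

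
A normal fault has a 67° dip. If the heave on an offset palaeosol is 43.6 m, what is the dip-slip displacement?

112 m

dip-slip = heave / cos(dip) = 43.6 / cos(67°) = 112 m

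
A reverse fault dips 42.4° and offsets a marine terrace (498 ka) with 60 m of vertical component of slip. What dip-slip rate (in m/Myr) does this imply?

179 m/Myr

dip-slip = throw / sin(dip) = 60 m / sin(42.4°) = 88.98 m
rate = 88.98 m / 498 ka = 0.000179 m/yr = 179 m/Myr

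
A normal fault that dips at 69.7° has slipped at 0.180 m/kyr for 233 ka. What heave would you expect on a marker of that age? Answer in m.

14.6 m

dip-slip = rate × time = 0.180 m/kyr × 233 ka = 41.94 m
heave = dip-slip × cos(dip) = 41.94 × cos(69.7°) = 14.6 m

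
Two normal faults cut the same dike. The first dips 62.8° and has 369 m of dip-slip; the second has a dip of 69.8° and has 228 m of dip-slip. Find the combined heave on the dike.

247 m

heave_A = 369 × cos(62.8°) = 168.7 m
heave_B = 228 × cos(69.8°) = 78.73 m
total = 168.7 + 78.73 = 247 m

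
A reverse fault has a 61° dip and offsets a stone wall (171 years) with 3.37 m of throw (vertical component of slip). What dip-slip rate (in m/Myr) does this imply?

22500 m/Myr

dip-slip = throw / sin(dip) = 3.37 m / sin(61°) = 3.853 m
rate = 3.853 m / 171 years = 0.0225 m/yr = 22500 m/Myr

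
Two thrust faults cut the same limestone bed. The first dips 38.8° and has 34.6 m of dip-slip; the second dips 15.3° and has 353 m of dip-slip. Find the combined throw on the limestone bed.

throw_A = 34.6 × sin(38.8°) = 21.68 m
throw_B = 353 × sin(15.3°) = 93.15 m
total = 21.68 + 93.15 = 115 m

115 m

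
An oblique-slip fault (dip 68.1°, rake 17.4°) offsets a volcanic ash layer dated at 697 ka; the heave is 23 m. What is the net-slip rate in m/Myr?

dip-slip = heave / cos(dip) = 23 / cos(68.1°) = 61.66 m
net slip = dip-slip / sin(rake) = 61.66 / sin(17.4°) = 206.2 m
rate = 206.2 m / 697 ka = 0.000296 m/yr = 296 m/Myr

296 m/Myr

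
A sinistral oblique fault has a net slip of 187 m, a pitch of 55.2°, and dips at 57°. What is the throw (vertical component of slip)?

dip-slip = net slip × sin(rake) = 187 m × sin(55.2°) = 153.6 m
throw = dip-slip × sin(dip) = 153.6 × sin(57°) = 129 m

129 m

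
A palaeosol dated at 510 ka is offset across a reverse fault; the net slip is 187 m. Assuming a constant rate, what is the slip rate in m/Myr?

367 m/Myr

rate = 187 m / 510 ka = 0.000367 m/yr = 367 m/Myr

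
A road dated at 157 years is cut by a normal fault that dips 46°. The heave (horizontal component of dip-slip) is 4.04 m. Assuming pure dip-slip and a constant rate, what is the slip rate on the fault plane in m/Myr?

37000 m/Myr

dip-slip = heave / cos(dip) = 4.04 m / cos(46°) = 5.816 m
rate = 5.816 m / 157 years = 0.0370 m/yr = 37000 m/Myr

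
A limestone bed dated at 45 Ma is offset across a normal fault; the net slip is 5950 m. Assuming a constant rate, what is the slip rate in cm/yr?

rate = 5950 m / 45 Ma = 0.000132 m/yr = 0.0132 cm/yr

0.0132 cm/yr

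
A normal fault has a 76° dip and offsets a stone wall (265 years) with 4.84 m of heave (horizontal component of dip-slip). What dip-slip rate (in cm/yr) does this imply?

7.55 cm/yr

dip-slip = heave / cos(dip) = 4.84 m / cos(76°) = 20.01 m
rate = 20.01 m / 265 years = 0.0755 m/yr = 7.55 cm/yr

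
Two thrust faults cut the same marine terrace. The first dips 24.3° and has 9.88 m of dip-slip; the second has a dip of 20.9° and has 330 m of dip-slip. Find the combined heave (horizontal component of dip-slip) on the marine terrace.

317 m

heave_A = 9.88 × cos(24.3°) = 9.005 m
heave_B = 330 × cos(20.9°) = 308.3 m
total = 9.005 + 308.3 = 317 m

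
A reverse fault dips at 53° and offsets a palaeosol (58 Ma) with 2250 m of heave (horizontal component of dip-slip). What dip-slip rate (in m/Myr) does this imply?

dip-slip = heave / cos(dip) = 2250 m / cos(53°) = 3739 m
rate = 3739 m / 58 Ma = 0.0000645 m/yr = 64.5 m/Myr

64.5 m/Myr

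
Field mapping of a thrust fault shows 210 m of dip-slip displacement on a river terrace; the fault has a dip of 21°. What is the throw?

throw = dip-slip × sin(dip) = 210 m × sin(21°) = 75.3 m

75.3 m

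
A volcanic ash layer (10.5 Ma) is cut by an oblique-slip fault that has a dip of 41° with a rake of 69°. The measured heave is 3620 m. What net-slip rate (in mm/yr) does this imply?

dip-slip = heave / cos(dip) = 3620 / cos(41°) = 4797 m
net slip = dip-slip / sin(rake) = 4797 / sin(69°) = 5138 m
rate = 5138 m / 10.5 Ma = 0.000489 m/yr = 0.489 mm/yr

0.489 mm/yr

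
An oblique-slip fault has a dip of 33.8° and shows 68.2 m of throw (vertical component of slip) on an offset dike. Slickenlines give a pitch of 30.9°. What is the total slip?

239 m

dip-slip = throw / sin(dip) = 68.2 / sin(33.8°) = 122.6 m
net slip = dip-slip / sin(rake) = 122.6 / sin(30.9°) = 239 m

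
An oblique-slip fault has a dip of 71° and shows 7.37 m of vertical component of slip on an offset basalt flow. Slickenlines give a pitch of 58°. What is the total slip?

dip-slip = throw / sin(dip) = 7.37 / sin(71°) = 7.795 m
net slip = dip-slip / sin(rake) = 7.795 / sin(58°) = 9.19 m

9.19 m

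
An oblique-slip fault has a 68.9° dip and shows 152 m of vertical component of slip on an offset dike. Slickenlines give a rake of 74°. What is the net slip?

169 m

dip-slip = throw / sin(dip) = 152 / sin(68.9°) = 162.9 m
net slip = dip-slip / sin(rake) = 162.9 / sin(74°) = 169 m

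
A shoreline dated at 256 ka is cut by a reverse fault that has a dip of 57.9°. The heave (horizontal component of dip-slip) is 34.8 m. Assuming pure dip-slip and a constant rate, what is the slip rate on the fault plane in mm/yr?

dip-slip = heave / cos(dip) = 34.8 m / cos(57.9°) = 65.49 m
rate = 65.49 m / 256 ka = 0.000256 m/yr = 0.256 mm/yr

0.256 mm/yr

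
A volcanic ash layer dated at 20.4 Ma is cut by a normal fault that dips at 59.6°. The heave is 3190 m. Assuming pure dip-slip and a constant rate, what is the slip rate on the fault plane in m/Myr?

309 m/Myr

dip-slip = heave / cos(dip) = 3190 m / cos(59.6°) = 6304 m
rate = 6304 m / 20.4 Ma = 0.000309 m/yr = 309 m/Myr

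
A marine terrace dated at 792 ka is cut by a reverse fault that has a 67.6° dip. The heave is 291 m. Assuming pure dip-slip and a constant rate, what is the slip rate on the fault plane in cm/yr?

dip-slip = heave / cos(dip) = 291 m / cos(67.6°) = 763.6 m
rate = 763.6 m / 792 ka = 0.000964 m/yr = 0.0964 cm/yr

0.0964 cm/yr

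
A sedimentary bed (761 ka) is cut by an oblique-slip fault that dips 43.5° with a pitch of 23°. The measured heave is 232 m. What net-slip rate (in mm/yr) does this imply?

dip-slip = heave / cos(dip) = 232 / cos(43.5°) = 319.8 m
net slip = dip-slip / sin(rake) = 319.8 / sin(23°) = 818.6 m
rate = 818.6 m / 761 ka = 0.00108 m/yr = 1.08 mm/yr

1.08 mm/yr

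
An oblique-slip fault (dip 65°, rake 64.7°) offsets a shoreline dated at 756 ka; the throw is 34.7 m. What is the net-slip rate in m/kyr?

0.0560 m/kyr

dip-slip = throw / sin(dip) = 34.7 / sin(65°) = 38.29 m
net slip = dip-slip / sin(rake) = 38.29 / sin(64.7°) = 42.35 m
rate = 42.35 m / 756 ka = 0.0000560 m/yr = 0.0560 m/kyr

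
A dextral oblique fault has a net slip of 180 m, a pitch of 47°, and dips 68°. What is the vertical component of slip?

dip-slip = net slip × sin(rake) = 180 m × sin(47°) = 131.6 m
throw = dip-slip × sin(dip) = 131.6 × sin(68°) = 122 m

122 m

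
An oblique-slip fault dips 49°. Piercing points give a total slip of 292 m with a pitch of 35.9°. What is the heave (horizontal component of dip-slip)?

112 m

dip-slip = net slip × sin(rake) = 292 m × sin(35.9°) = 171.2 m
heave = dip-slip × cos(dip) = 171.2 × cos(49°) = 112 m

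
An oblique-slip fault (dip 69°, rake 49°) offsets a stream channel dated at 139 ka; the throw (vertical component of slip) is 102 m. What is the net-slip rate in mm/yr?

1.04 mm/yr

dip-slip = throw / sin(dip) = 102 / sin(69°) = 109.3 m
net slip = dip-slip / sin(rake) = 109.3 / sin(49°) = 144.8 m
rate = 144.8 m / 139 ka = 0.00104 m/yr = 1.04 mm/yr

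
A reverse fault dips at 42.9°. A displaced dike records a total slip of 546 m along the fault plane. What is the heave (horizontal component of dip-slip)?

400 m

heave = dip-slip × cos(dip) = 546 m × cos(42.9°) = 400 m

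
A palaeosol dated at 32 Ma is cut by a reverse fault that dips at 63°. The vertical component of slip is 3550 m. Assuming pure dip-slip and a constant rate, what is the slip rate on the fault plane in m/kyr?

dip-slip = throw / sin(dip) = 3550 m / sin(63°) = 3984 m
rate = 3984 m / 32 Ma = 0.000125 m/yr = 0.125 m/kyr

0.125 m/kyr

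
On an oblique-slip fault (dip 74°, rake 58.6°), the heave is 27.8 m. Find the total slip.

118 m

dip-slip = heave / cos(dip) = 27.8 / cos(74°) = 100.9 m
net slip = dip-slip / sin(rake) = 100.9 / sin(58.6°) = 118 m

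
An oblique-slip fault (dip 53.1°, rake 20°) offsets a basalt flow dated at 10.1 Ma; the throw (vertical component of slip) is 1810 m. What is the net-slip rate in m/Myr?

dip-slip = throw / sin(dip) = 1810 / sin(53.1°) = 2263 m
net slip = dip-slip / sin(rake) = 2263 / sin(20°) = 6618 m
rate = 6618 m / 10.1 Ma = 0.000655 m/yr = 655 m/Myr

655 m/Myr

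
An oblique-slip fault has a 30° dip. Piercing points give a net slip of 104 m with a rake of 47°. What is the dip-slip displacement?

dip-slip = net slip × sin(rake) = 104 m × sin(47°) = 76.1 m

76.1 m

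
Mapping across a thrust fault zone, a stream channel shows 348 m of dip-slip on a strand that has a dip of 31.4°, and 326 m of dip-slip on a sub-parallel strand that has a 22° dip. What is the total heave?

heave_A = 348 × cos(31.4°) = 297 m
heave_B = 326 × cos(22°) = 302.3 m
total = 297 + 302.3 = 599 m

599 m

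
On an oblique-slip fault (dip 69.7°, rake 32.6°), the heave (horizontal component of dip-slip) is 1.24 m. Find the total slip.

dip-slip = heave / cos(dip) = 1.24 / cos(69.7°) = 3.574 m
net slip = dip-slip / sin(rake) = 3.574 / sin(32.6°) = 6.63 m

6.63 m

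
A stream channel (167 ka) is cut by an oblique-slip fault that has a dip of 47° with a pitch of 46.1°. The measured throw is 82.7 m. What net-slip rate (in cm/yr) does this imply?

0.0940 cm/yr

dip-slip = throw / sin(dip) = 82.7 / sin(47°) = 113.1 m
net slip = dip-slip / sin(rake) = 113.1 / sin(46.1°) = 156.9 m
rate = 156.9 m / 167 ka = 0.000940 m/yr = 0.0940 cm/yr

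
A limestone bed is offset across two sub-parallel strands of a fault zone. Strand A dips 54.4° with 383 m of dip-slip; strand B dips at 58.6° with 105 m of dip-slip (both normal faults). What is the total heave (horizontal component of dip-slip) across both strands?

heave_A = 383 × cos(54.4°) = 223 m
heave_B = 105 × cos(58.6°) = 54.71 m
total = 223 + 54.71 = 278 m

278 m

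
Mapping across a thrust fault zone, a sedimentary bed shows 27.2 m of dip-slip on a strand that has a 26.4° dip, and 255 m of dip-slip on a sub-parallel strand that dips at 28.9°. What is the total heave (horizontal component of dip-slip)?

248 m

heave_A = 27.2 × cos(26.4°) = 24.36 m
heave_B = 255 × cos(28.9°) = 223.2 m
total = 24.36 + 223.2 = 248 m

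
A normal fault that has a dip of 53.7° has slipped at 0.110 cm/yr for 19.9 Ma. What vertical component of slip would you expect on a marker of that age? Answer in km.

17.6 km

dip-slip = rate × time = 0.110 cm/yr × 19.9 Ma = 21890 m
throw = dip-slip × sin(dip) = 21890 × sin(53.7°) = 17600 m = 17.6 km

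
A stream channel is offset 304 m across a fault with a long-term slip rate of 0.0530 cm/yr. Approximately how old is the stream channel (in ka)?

574 ka

age = offset / rate = 304 m / (0.0530 cm/yr) = 574000 yr = 574 ka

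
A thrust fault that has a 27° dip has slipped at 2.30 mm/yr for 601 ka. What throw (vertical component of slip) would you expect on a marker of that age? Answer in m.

dip-slip = rate × time = 2.30 mm/yr × 601 ka = 1382 m
throw = dip-slip × sin(dip) = 1382 × sin(27°) = 628 m

628 m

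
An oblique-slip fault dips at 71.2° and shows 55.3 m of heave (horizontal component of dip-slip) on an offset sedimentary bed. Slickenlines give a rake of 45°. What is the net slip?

dip-slip = heave / cos(dip) = 55.3 / cos(71.2°) = 171.6 m
net slip = dip-slip / sin(rake) = 171.6 / sin(45°) = 243 m

243 m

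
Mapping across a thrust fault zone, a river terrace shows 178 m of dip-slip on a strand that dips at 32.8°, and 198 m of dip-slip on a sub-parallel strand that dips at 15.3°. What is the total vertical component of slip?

149 m

throw_A = 178 × sin(32.8°) = 96.42 m
throw_B = 198 × sin(15.3°) = 52.25 m
total = 96.42 + 52.25 = 149 m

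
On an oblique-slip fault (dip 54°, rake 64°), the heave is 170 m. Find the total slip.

dip-slip = heave / cos(dip) = 170 / cos(54°) = 289.2 m
net slip = dip-slip / sin(rake) = 289.2 / sin(64°) = 322 m

322 m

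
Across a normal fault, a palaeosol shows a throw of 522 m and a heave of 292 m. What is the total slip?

598 m

net slip = √(throw² + heave²) = √(522² + 292²) = 598 m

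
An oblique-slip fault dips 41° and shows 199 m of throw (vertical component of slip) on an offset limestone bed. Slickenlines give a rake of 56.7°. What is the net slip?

dip-slip = throw / sin(dip) = 199 / sin(41°) = 303.3 m
net slip = dip-slip / sin(rake) = 303.3 / sin(56.7°) = 363 m

363 m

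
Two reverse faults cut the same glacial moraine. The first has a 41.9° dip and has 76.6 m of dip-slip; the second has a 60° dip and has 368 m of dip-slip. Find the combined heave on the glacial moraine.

241 m

heave_A = 76.6 × cos(41.9°) = 57.01 m
heave_B = 368 × cos(60°) = 184 m
total = 57.01 + 184 = 241 m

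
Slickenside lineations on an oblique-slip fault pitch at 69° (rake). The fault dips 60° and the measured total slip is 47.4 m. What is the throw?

38.3 m

dip-slip = net slip × sin(rake) = 47.4 m × sin(69°) = 44.25 m
throw = dip-slip × sin(dip) = 44.25 × sin(60°) = 38.3 m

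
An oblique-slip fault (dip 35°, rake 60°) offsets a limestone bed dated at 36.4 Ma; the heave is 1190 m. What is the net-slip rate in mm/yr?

dip-slip = heave / cos(dip) = 1190 / cos(35°) = 1453 m
net slip = dip-slip / sin(rake) = 1453 / sin(60°) = 1677 m
rate = 1677 m / 36.4 Ma = 0.0000461 m/yr = 0.0461 mm/yr

0.0461 mm/yr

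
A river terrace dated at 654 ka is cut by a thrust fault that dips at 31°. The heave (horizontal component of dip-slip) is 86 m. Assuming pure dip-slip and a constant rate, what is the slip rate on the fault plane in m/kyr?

dip-slip = heave / cos(dip) = 86 m / cos(31°) = 100.3 m
rate = 100.3 m / 654 ka = 0.000153 m/yr = 0.153 m/kyr

0.153 m/kyr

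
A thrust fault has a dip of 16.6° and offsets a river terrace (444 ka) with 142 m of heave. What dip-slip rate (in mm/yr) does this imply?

dip-slip = heave / cos(dip) = 142 m / cos(16.6°) = 148.2 m
rate = 148.2 m / 444 ka = 0.000334 m/yr = 0.334 mm/yr

0.334 mm/yr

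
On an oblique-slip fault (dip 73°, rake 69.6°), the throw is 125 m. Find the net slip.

dip-slip = throw / sin(dip) = 125 / sin(73°) = 130.7 m
net slip = dip-slip / sin(rake) = 130.7 / sin(69.6°) = 139 m

139 m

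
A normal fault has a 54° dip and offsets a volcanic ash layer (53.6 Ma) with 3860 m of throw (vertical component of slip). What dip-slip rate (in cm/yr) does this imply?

0.00890 cm/yr

dip-slip = throw / sin(dip) = 3860 m / sin(54°) = 4771 m
rate = 4771 m / 53.6 Ma = 0.0000890 m/yr = 0.00890 cm/yr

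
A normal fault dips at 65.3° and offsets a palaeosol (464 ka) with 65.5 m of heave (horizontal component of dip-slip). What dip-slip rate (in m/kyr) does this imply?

dip-slip = heave / cos(dip) = 65.5 m / cos(65.3°) = 156.7 m
rate = 156.7 m / 464 ka = 0.000338 m/yr = 0.338 m/kyr

0.338 m/kyr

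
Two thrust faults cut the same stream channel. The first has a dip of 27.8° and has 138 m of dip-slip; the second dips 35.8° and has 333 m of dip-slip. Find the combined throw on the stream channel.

throw_A = 138 × sin(27.8°) = 64.36 m
throw_B = 333 × sin(35.8°) = 194.8 m
total = 64.36 + 194.8 = 259 m

259 m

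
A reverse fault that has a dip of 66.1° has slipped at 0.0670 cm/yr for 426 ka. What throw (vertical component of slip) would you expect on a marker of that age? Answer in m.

261 m

dip-slip = rate × time = 0.0670 cm/yr × 426 ka = 285.4 m
throw = dip-slip × sin(dip) = 285.4 × sin(66.1°) = 261 m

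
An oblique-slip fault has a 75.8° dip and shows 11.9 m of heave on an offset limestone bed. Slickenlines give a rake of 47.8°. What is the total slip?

65.5 m

dip-slip = heave / cos(dip) = 11.9 / cos(75.8°) = 48.51 m
net slip = dip-slip / sin(rake) = 48.51 / sin(47.8°) = 65.5 m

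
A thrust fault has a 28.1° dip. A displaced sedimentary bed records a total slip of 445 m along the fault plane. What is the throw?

throw = dip-slip × sin(dip) = 445 m × sin(28.1°) = 210 m

210 m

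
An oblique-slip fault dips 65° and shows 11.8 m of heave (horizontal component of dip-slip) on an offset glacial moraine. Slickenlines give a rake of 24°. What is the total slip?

68.6 m

dip-slip = heave / cos(dip) = 11.8 / cos(65°) = 27.92 m
net slip = dip-slip / sin(rake) = 27.92 / sin(24°) = 68.6 m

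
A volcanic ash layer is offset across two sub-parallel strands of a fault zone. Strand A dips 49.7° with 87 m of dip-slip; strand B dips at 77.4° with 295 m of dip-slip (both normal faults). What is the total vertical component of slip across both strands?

354 m

throw_A = 87 × sin(49.7°) = 66.35 m
throw_B = 295 × sin(77.4°) = 287.9 m
total = 66.35 + 287.9 = 354 m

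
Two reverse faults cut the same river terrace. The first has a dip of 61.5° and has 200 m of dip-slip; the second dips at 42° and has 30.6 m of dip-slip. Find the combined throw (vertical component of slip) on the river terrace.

196 m

throw_A = 200 × sin(61.5°) = 175.8 m
throw_B = 30.6 × sin(42°) = 20.48 m
total = 175.8 + 20.48 = 196 m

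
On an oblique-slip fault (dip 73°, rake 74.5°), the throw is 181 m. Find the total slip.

196 m

dip-slip = throw / sin(dip) = 181 / sin(73°) = 189.3 m
net slip = dip-slip / sin(rake) = 189.3 / sin(74.5°) = 196 m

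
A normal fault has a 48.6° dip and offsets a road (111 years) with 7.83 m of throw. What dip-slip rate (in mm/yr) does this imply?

94 mm/yr

dip-slip = throw / sin(dip) = 7.83 m / sin(48.6°) = 10.44 m
rate = 10.44 m / 111 years = 0.0940 m/yr = 94 mm/yr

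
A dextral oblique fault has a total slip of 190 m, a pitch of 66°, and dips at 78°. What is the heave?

36.1 m

dip-slip = net slip × sin(rake) = 190 m × sin(66°) = 173.6 m
heave = dip-slip × cos(dip) = 173.6 × cos(78°) = 36.1 m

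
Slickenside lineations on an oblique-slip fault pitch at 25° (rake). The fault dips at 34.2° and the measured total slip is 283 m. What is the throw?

dip-slip = net slip × sin(rake) = 283 m × sin(25°) = 119.6 m
throw = dip-slip × sin(dip) = 119.6 × sin(34.2°) = 67.2 m

67.2 m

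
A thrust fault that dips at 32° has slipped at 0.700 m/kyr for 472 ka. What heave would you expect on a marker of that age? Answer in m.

280 m

dip-slip = rate × time = 0.700 m/kyr × 472 ka = 330.4 m
heave = dip-slip × cos(dip) = 330.4 × cos(32°) = 280 m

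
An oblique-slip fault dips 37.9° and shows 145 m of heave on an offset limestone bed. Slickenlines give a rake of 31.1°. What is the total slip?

356 m

dip-slip = heave / cos(dip) = 145 / cos(37.9°) = 183.8 m
net slip = dip-slip / sin(rake) = 183.8 / sin(31.1°) = 356 m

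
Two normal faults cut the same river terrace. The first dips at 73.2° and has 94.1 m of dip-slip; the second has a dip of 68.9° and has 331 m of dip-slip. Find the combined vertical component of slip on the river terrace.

throw_A = 94.1 × sin(73.2°) = 90.08 m
throw_B = 331 × sin(68.9°) = 308.8 m
total = 90.08 + 308.8 = 399 m

399 m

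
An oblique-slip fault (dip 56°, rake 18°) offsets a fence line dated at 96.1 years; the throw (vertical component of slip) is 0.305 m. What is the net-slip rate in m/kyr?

12.4 m/kyr

dip-slip = throw / sin(dip) = 0.305 / sin(56°) = 0.3679 m
net slip = dip-slip / sin(rake) = 0.3679 / sin(18°) = 1.191 m
rate = 1.191 m / 96.1 years = 0.0124 m/yr = 12.4 m/kyr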